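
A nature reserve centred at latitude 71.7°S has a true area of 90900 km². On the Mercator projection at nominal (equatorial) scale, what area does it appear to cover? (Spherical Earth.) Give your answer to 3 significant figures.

Mercator is conformal, so the point scale is isotropic: h = k = sec φ = 1/cos φ.
Areal scale = k² = sec²φ = 1/cos²(71.7°) = 1/0.3140² = 10.14.
Apparent area = 90900 × 10.14 ≈ 922000 km².

922000 km²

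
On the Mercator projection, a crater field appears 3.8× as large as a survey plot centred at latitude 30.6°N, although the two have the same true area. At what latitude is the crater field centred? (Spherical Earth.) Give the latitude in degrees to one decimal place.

For equal true areas on Mercator, apparent areas scale as sec²φ, so the ratio is cos²φ₂ / cos²φ₁.
cos²φ₂ / cos²φ₁ = 3.8  ⇒  cos φ₁ = cos 30.6° / √3.8 = 0.8607/1.949 = 0.4416.
φ₁ = arccos(0.4416) ≈ 63.8°.

63.8°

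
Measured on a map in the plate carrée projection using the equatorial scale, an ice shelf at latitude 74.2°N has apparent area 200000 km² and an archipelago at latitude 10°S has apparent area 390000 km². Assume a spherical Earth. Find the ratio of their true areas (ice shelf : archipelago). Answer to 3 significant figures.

0.142

On the plate carrée, areal scale = h·k = 1 × sec φ, so true area = apparent × cos φ.
True area of ice shelf: 200000 × cos(74.2°) = 200000 × 0.2723 = 54460 km².
True area of archipelago: 390000 × cos(10°) = 390000 × 0.9848 = 384100 km².
Ratio = 54460 / 384100 ≈ 0.142.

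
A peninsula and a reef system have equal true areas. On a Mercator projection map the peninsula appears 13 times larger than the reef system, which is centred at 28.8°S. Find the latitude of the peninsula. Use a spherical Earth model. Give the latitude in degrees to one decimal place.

75.9°

On Mercator, (apparent₁)/(apparent₂) = sec²φ₁ / sec²φ₂ when true areas are equal.
cos²φ₂ / cos²φ₁ = 13  ⇒  cos φ₁ = cos 28.8° / √13 = 0.8763/3.606 = 0.2430.
φ₁ = arccos(0.2430) ≈ 75.9°.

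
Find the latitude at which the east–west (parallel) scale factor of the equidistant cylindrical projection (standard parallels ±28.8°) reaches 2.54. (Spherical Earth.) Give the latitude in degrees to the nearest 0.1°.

69.8°

In the equirectangular projection with standard parallel φ₀ = 28.8° (x = Rλ cos φ₀, y = Rφ), meridians are true-scale (h = 1) and the parallel scale is k = cos φ₀ / cos φ.
k = cos φ₀ / cos φ = 2.54  ⇒  cos φ = cos 28.8° / 2.54 = 0.3450.
φ = arccos(0.3450) ≈ 69.8°.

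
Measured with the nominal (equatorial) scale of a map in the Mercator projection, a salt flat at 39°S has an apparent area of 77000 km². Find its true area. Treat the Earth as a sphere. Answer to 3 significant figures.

46500 km²

Mercator is conformal, so the point scale is isotropic: h = k = sec φ = 1/cos φ.
Areal scale = k² = sec²φ = 1/cos²(39°) = 1/0.7771² = 1.656.
True area = apparent / (areal scale) = 77000 / 1.656 ≈ 46500 km².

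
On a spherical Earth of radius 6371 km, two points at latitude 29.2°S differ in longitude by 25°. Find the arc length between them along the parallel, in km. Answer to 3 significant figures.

2430 km

Arc length along a parallel = R cos φ · Δλ (with Δλ in radians).
= 6371 × cos 29.2° × (25° × π/180) = 6371 × 0.8729 × 0.4363 ≈ 2430 km.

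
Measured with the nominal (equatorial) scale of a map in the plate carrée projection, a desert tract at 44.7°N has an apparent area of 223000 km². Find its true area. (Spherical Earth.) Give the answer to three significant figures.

Plate carrée maps x = Rλ, y = Rφ. The meridian scale is h = 1 and the parallel scale is k = 1/cos φ = sec φ.
Areal scale = h·k = 1 × sec φ; at 44.7°, h = 1.000, k = 1.407, so h·k = 1.407.
True area = apparent / (areal scale) = 223000 / 1.407 ≈ 159000 km².

159000 km²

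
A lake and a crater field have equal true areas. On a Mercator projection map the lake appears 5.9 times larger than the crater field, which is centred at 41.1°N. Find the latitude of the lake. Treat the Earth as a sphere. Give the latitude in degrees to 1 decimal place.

71.9°

For equal true areas on Mercator, apparent areas scale as sec²φ, so the ratio is cos²φ₂ / cos²φ₁.
cos²φ₂ / cos²φ₁ = 5.9  ⇒  cos φ₁ = cos 41.1° / √5.9 = 0.7536/2.429 = 0.3102.
φ₁ = arccos(0.3102) ≈ 71.9°.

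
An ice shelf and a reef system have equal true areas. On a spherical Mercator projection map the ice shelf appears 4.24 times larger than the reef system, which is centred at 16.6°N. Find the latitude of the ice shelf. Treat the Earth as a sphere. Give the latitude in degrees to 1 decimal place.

Mercator areal scale is sec²φ, so apparent-area ratio = sec²φ₁ / sec²φ₂ = cos²φ₂ / cos²φ₁.
cos²φ₂ / cos²φ₁ = 4.24  ⇒  cos φ₁ = cos 16.6° / √4.24 = 0.9583/2.059 = 0.4654.
φ₁ = arccos(0.4654) ≈ 62.3°.

62.3°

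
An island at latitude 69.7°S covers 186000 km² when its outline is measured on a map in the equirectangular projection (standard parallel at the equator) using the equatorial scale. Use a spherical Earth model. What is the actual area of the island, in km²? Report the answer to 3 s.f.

64500 km²

For the equirectangular projection with φ₀ = 0 (plate carrée), h = 1 along meridians and k = sec φ along parallels.
Areal scale = h·k = 1 × sec φ; at 69.7°, h = 1.000, k = 2.882, so h·k = 2.882.
True area = apparent / (areal scale) = 186000 / 2.882 ≈ 64500 km².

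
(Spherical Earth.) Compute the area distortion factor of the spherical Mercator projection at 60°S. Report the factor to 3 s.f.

4.00

For Mercator, h = k = sec φ (a conformal cylindrical projection has a single point scale, 1/cos φ).
Areal scale = k² = sec²φ = 1/cos²(60°) = 1/0.5000² = 4.000.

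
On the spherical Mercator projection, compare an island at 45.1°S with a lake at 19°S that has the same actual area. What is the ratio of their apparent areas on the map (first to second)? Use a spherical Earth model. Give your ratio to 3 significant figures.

1.79

On Mercator, area is exaggerated by sec²φ = 1/cos²φ.
At 45.1°: sec²(45.1°) = 1/0.7059² = 2.007.
At 19°: sec²(19°) = 1/0.9455² = 1.119.
Ratio = 2.007/1.119 = cos²(19°)/cos²(45.1°) ≈ 1.79.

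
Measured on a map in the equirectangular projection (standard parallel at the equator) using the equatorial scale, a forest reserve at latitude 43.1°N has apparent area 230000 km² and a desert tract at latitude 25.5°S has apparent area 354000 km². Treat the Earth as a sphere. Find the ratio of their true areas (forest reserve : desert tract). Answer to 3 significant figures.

0.526

Plate carrée has h = 1 and k = sec φ, giving areal scale sec φ; true area = (apparent area) · cos φ.
True area of forest reserve: 230000 × cos(43.1°) = 230000 × 0.7302 = 167900 km².
True area of desert tract: 354000 × cos(25.5°) = 354000 × 0.9026 = 319500 km².
Ratio = 167900 / 319500 ≈ 0.526.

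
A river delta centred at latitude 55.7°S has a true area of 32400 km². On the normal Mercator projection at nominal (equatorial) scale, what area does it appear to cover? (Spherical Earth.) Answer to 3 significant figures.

102000 km²

The Mercator projection is conformal; its linear scale factor is the same in every direction and equals sec φ = 1/cos φ.
Areal scale = k² = sec²φ = 1/cos²(55.7°) = 1/0.5635² = 3.149.
Apparent area = 32400 × 3.149 ≈ 102000 km².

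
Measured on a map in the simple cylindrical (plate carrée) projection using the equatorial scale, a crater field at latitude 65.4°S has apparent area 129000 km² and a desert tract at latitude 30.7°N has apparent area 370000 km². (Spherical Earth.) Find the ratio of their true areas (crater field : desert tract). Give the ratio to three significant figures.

Plate carrée has h = 1 and k = sec φ, giving areal scale sec φ; true area = (apparent area) · cos φ.
True area of crater field: 129000 × cos(65.4°) = 129000 × 0.4163 = 53700 km².
True area of desert tract: 370000 × cos(30.7°) = 370000 × 0.8599 = 318100 km².
Ratio = 53700 / 318100 ≈ 0.169.

0.169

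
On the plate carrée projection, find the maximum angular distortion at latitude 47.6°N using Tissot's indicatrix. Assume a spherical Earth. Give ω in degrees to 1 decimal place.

Plate carrée maps x = Rλ, y = Rφ. The meridian scale is h = 1 and the parallel scale is k = 1/cos φ = sec φ.
At 47.6°: h = 1.000, k = 1.483; principal scales a = 1.483, b = 1.000.
sin(ω/2) = (a − b)/(a + b) = 0.4830/2.483 = 0.1945, so ω = 2 arcsin(0.1945) ≈ 22.4°.

22.4°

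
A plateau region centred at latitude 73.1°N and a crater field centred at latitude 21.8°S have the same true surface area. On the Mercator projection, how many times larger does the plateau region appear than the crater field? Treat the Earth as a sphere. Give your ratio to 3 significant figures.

Mercator areal scale is sec²φ.
At 73.1°: sec²(73.1°) = 1/0.2907² = 11.83.
At 21.8°: sec²(21.8°) = 1/0.9285² = 1.160.
Ratio = 11.83/1.160 = cos²(21.8°)/cos²(73.1°) ≈ 10.2.

10.2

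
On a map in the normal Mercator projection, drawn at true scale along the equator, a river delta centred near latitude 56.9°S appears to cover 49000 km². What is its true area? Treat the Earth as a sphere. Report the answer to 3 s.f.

14600 km²

The Mercator projection is conformal; its linear scale factor is the same in every direction and equals sec φ = 1/cos φ.
Areal scale = k² = sec²φ = 1/cos²(56.9°) = 1/0.5461² = 3.353.
True area = apparent / (areal scale) = 49000 / 3.353 ≈ 14600 km².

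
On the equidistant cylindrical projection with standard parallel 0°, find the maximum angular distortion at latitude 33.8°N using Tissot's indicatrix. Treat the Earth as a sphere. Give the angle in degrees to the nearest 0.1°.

Plate carrée maps x = Rλ, y = Rφ. The meridian scale is h = 1 and the parallel scale is k = 1/cos φ = sec φ.
At 33.8°: h = 1.000, k = 1.203; principal scales a = 1.203, b = 1.000.
sin(ω/2) = (a − b)/(a + b) = 0.2034/2.203 = 0.09231, so ω = 2 arcsin(0.09231) ≈ 10.6°.

10.6°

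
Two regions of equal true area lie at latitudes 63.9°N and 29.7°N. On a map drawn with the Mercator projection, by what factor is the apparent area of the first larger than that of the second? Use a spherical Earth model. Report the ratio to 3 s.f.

Mercator is conformal with k = sec φ, so areal scale = k² = sec²φ.
At 63.9°: sec²(63.9°) = 1/0.4399² = 5.167.
At 29.7°: sec²(29.7°) = 1/0.8686² = 1.325.
Ratio = 5.167/1.325 = cos²(29.7°)/cos²(63.9°) ≈ 3.90.

3.90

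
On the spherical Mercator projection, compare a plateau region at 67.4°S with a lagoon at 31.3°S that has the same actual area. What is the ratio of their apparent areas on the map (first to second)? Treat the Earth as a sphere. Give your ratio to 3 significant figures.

4.94

On Mercator, area is exaggerated by sec²φ = 1/cos²φ.
At 67.4°: sec²(67.4°) = 1/0.3843² = 6.771.
At 31.3°: sec²(31.3°) = 1/0.8545² = 1.370.
Ratio = 6.771/1.370 = cos²(31.3°)/cos²(67.4°) ≈ 4.94.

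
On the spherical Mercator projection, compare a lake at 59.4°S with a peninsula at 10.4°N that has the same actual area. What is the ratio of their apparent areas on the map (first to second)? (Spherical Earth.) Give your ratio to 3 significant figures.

Mercator is conformal with k = sec φ, so areal scale = k² = sec²φ.
At 59.4°: sec²(59.4°) = 1/0.5090² = 3.859.
At 10.4°: sec²(10.4°) = 1/0.9836² = 1.034.
Ratio = 3.859/1.034 = cos²(10.4°)/cos²(59.4°) ≈ 3.73.

3.73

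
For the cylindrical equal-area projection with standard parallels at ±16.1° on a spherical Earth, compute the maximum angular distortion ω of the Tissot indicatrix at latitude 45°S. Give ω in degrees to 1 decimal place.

34.6°

A cylindrical equal-area projection with standard parallel φ₀ has meridian scale h = cos φ / cos φ₀ and parallel scale k = cos φ₀ / cos φ (so areas are preserved, h·k = 1).
At 45°: h = 0.7360, k = 1.359; principal scales a = 1.359, b = 0.7360.
sin(ω/2) = (a − b)/(a + b) = 0.6228/2.095 = 0.2973, so ω = 2 arcsin(0.2973) ≈ 34.6°.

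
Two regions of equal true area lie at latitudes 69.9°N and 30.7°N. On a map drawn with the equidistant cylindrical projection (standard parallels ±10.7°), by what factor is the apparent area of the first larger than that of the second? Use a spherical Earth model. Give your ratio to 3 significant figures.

2.50

The equidistant cylindrical projection with φ₀ = 10.7° has h = 1 (meridians true) and k = cos φ₀ / cos φ along parallels.
Areal scale at 69.9°: h·k = 1.000 × 2.859 = 2.859.
Areal scale at 30.7°: h·k = 1.000 × 1.143 = 1.143.
Ratio = 2.859/1.143 ≈ 2.50.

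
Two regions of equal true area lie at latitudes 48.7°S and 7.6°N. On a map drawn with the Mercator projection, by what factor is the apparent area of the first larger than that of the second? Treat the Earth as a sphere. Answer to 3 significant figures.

Mercator areal scale is sec²φ.
At 48.7°: sec²(48.7°) = 1/0.6600² = 2.296.
At 7.6°: sec²(7.6°) = 1/0.9912² = 1.018.
Ratio = 2.296/1.018 = cos²(7.6°)/cos²(48.7°) ≈ 2.26.

2.26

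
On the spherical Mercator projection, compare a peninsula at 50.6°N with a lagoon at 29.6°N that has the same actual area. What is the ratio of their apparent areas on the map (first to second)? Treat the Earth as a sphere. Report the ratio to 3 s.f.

1.88

Mercator areal scale is sec²φ.
At 50.6°: sec²(50.6°) = 1/0.6347² = 2.482.
At 29.6°: sec²(29.6°) = 1/0.8695² = 1.323.
Ratio = 2.482/1.323 = cos²(29.6°)/cos²(50.6°) ≈ 1.88.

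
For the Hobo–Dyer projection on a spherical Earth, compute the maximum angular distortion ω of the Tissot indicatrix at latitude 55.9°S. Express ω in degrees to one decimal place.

39.0°

Hobo–Dyer is a cylindrical equal-area projection with standard parallels at ±37.5°. For cylindrical equal-area with standard parallel φ₀, h = cos φ / cos φ₀ and k = cos φ₀ / cos φ, so h·k = 1.
At 55.9°: h = 0.7067, k = 1.415; principal scales a = 1.415, b = 0.7067.
sin(ω/2) = (a − b)/(a + b) = 0.7084/2.122 = 0.3339, so ω = 2 arcsin(0.3339) ≈ 39.0°.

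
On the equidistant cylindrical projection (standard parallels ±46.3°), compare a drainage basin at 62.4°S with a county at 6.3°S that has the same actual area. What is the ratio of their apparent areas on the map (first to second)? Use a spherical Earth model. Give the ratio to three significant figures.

2.15

With standard parallel φ₀ = 46.3°, the equirectangular projection gives x = Rλ cos φ₀, y = Rφ, so h = 1 and k = cos 46.3° / cos φ.
Areal scale at 62.4°: h·k = 1.000 × 1.491 = 1.491.
Areal scale at 6.3°: h·k = 1.000 × 0.6951 = 0.6951.
Ratio = 1.491/0.6951 ≈ 2.15.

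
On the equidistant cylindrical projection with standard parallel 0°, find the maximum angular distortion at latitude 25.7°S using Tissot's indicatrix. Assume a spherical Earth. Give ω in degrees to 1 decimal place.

6.0°

Plate carrée maps x = Rλ, y = Rφ. The meridian scale is h = 1 and the parallel scale is k = 1/cos φ = sec φ.
At 25.7°: h = 1.000, k = 1.110; principal scales a = 1.110, b = 1.000.
sin(ω/2) = (a − b)/(a + b) = 0.1098/2.110 = 0.05204, so ω = 2 arcsin(0.05204) ≈ 6.0°.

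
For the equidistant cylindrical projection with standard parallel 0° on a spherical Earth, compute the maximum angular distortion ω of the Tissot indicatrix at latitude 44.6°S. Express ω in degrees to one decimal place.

19.4°

In the plate carrée (x = Rλ, y = Rφ), meridians are true-scale (h = 1) and parallels are stretched by k = sec φ.
At 44.6°: h = 1.000, k = 1.404; principal scales a = 1.404, b = 1.000.
sin(ω/2) = (a − b)/(a + b) = 0.4044/2.404 = 0.1682, so ω = 2 arcsin(0.1682) ≈ 19.4°.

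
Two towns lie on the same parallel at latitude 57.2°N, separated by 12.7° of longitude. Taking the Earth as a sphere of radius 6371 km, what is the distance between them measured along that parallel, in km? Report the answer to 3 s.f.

Arc length along a parallel = R cos φ · Δλ (with Δλ in radians).
= 6371 × cos 57.2° × (12.7° × π/180) = 6371 × 0.5417 × 0.2217 ≈ 765 km.

765 km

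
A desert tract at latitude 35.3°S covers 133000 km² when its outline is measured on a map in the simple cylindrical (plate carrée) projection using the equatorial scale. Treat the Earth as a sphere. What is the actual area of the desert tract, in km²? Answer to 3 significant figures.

Plate carrée maps x = Rλ, y = Rφ. The meridian scale is h = 1 and the parallel scale is k = 1/cos φ = sec φ.
Areal scale = h·k = 1 × sec φ; at 35.3°, h = 1.000, k = 1.225, so h·k = 1.225.
True area = apparent / (areal scale) = 133000 / 1.225 ≈ 109000 km².

109000 km²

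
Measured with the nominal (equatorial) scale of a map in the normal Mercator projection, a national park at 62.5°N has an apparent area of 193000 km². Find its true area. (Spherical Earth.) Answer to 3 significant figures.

The Mercator projection is conformal; its linear scale factor is the same in every direction and equals sec φ = 1/cos φ.
Areal scale = k² = sec²φ = 1/cos²(62.5°) = 1/0.4617² = 4.690.
True area = apparent / (areal scale) = 193000 / 4.690 ≈ 41100 km².

41100 km²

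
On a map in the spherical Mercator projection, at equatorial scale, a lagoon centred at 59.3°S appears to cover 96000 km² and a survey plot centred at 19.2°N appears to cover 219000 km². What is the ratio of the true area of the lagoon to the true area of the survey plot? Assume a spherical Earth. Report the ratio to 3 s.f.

0.128

Mercator's areal exaggeration is sec²φ; hence true area = (apparent area) · cos²φ.
True area of lagoon: 96000 × cos²(59.3°) = 96000 × 0.2607 = 25020 km².
True area of survey plot: 219000 × cos²(19.2°) = 219000 × 0.8918 = 195300 km².
Ratio = 25020 / 195300 ≈ 0.128.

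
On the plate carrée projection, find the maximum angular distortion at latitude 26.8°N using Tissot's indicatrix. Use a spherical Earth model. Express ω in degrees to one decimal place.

For the equirectangular projection with φ₀ = 0 (plate carrée), h = 1 along meridians and k = sec φ along parallels.
At 26.8°: h = 1.000, k = 1.120; principal scales a = 1.120, b = 1.000.
sin(ω/2) = (a − b)/(a + b) = 0.1203/2.120 = 0.05676, so ω = 2 arcsin(0.05676) ≈ 6.5°.

6.5°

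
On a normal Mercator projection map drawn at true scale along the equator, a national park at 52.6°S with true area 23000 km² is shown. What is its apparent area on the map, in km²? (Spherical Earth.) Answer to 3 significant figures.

The Mercator projection is conformal; its linear scale factor is the same in every direction and equals sec φ = 1/cos φ.
Areal scale = k² = sec²φ = 1/cos²(52.6°) = 1/0.6074² = 2.711.
Apparent area = 23000 × 2.711 ≈ 62300 km².

62300 km²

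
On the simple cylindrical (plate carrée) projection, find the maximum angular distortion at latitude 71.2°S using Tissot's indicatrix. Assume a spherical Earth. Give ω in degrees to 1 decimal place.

Plate carrée maps x = Rλ, y = Rφ. The meridian scale is h = 1 and the parallel scale is k = 1/cos φ = sec φ.
At 71.2°: h = 1.000, k = 3.103; principal scales a = 3.103, b = 1.000.
sin(ω/2) = (a − b)/(a + b) = 2.103/4.103 = 0.5126, so ω = 2 arcsin(0.5126) ≈ 61.7°.

61.7°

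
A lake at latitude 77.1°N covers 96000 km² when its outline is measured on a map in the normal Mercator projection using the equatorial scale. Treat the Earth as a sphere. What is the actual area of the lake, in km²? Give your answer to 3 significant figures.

Mercator is conformal, so the point scale is isotropic: h = k = sec φ = 1/cos φ.
Areal scale = k² = sec²φ = 1/cos²(77.1°) = 1/0.2233² = 20.06.
True area = apparent / (areal scale) = 96000 / 20.06 ≈ 4780 km².

4780 km²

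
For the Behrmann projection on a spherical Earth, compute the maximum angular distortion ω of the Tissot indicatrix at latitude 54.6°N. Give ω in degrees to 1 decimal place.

44.9°

Behrmann is a cylindrical equal-area projection with standard parallels at ±30°. For cylindrical equal-area with standard parallel φ₀, h = cos φ / cos φ₀ and k = cos φ₀ / cos φ, so h·k = 1.
At 54.6°: h = 0.6689, k = 1.495; principal scales a = 1.495, b = 0.6689.
sin(ω/2) = (a − b)/(a + b) = 0.8261/2.164 = 0.3818, so ω = 2 arcsin(0.3818) ≈ 44.9°.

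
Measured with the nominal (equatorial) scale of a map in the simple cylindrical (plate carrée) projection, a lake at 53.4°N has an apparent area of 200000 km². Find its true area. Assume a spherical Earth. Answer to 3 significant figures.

For the equirectangular projection with φ₀ = 0 (plate carrée), h = 1 along meridians and k = sec φ along parallels.
Areal scale = h·k = 1 × sec φ; at 53.4°, h = 1.000, k = 1.677, so h·k = 1.677.
True area = apparent / (areal scale) = 200000 / 1.677 ≈ 119000 km².

119000 km²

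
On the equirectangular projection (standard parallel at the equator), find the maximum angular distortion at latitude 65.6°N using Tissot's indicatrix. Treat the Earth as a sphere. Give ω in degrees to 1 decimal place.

49.1°

For the equirectangular projection with φ₀ = 0 (plate carrée), h = 1 along meridians and k = sec φ along parallels.
At 65.6°: h = 1.000, k = 2.421; principal scales a = 2.421, b = 1.000.
sin(ω/2) = (a − b)/(a + b) = 1.421/3.421 = 0.4153, so ω = 2 arcsin(0.4153) ≈ 49.1°.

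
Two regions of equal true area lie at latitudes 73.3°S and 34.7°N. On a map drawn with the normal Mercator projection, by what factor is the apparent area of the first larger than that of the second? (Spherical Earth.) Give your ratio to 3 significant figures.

8.19

On Mercator, area is exaggerated by sec²φ = 1/cos²φ.
At 73.3°: sec²(73.3°) = 1/0.2874² = 12.11.
At 34.7°: sec²(34.7°) = 1/0.8221² = 1.479.
Ratio = 12.11/1.479 = cos²(34.7°)/cos²(73.3°) ≈ 8.19.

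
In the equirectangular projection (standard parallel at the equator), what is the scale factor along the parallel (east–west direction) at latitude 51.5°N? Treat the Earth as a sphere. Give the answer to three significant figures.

For the equirectangular projection with φ₀ = 0 (plate carrée), h = 1 along meridians and k = sec φ along parallels.
k = 1/cos 51.5° = 1/0.6225 = 1.606.

1.61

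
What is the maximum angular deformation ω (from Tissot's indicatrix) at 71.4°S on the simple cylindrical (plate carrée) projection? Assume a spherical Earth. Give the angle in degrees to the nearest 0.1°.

For the equirectangular projection with φ₀ = 0 (plate carrée), h = 1 along meridians and k = sec φ along parallels.
At 71.4°: h = 1.000, k = 3.135; principal scales a = 3.135, b = 1.000.
sin(ω/2) = (a − b)/(a + b) = 2.135/4.135 = 0.5163, so ω = 2 arcsin(0.5163) ≈ 62.2°.

62.2°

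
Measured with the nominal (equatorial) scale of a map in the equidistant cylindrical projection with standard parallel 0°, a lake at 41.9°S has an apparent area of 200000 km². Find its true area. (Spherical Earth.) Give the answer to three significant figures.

In the plate carrée (x = Rλ, y = Rφ), meridians are true-scale (h = 1) and parallels are stretched by k = sec φ.
Areal scale = h·k = 1 × sec φ; at 41.9°, h = 1.000, k = 1.344, so h·k = 1.344.
True area = apparent / (areal scale) = 200000 / 1.344 ≈ 149000 km².

149000 km²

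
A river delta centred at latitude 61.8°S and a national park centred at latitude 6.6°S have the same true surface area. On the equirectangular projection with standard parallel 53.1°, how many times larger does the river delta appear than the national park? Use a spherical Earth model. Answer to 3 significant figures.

In the equirectangular projection with standard parallel φ₀ = 53.1° (x = Rλ cos φ₀, y = Rφ), meridians are true-scale (h = 1) and the parallel scale is k = cos φ₀ / cos φ.
Areal scale at 61.8°: h·k = 1.000 × 1.271 = 1.271.
Areal scale at 6.6°: h·k = 1.000 × 0.6044 = 0.6044.
Ratio = 1.271/0.6044 ≈ 2.10.

2.10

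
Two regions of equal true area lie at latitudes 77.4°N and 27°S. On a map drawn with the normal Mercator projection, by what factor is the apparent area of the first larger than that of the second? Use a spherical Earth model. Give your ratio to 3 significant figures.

16.7

Mercator areal scale is sec²φ.
At 77.4°: sec²(77.4°) = 1/0.2181² = 21.01.
At 27°: sec²(27°) = 1/0.8910² = 1.260.
Ratio = 21.01/1.260 = cos²(27°)/cos²(77.4°) ≈ 16.7.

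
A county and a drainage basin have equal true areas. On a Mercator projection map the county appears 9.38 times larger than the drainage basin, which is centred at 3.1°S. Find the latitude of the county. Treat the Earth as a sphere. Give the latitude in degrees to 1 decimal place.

71.0°

For equal true areas on Mercator, apparent areas scale as sec²φ, so the ratio is cos²φ₂ / cos²φ₁.
cos²φ₂ / cos²φ₁ = 9.38  ⇒  cos φ₁ = cos 3.1° / √9.38 = 0.9985/3.063 = 0.3260.
φ₁ = arccos(0.3260) ≈ 71.0°.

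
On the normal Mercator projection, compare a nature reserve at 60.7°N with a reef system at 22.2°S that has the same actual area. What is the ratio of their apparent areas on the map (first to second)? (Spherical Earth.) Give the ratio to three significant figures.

3.58

Mercator is conformal with k = sec φ, so areal scale = k² = sec²φ.
At 60.7°: sec²(60.7°) = 1/0.4894² = 4.175.
At 22.2°: sec²(22.2°) = 1/0.9259² = 1.167.
Ratio = 4.175/1.167 = cos²(22.2°)/cos²(60.7°) ≈ 3.58.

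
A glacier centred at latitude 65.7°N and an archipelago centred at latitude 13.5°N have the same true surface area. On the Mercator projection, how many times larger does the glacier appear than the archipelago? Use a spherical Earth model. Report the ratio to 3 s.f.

On Mercator, area is exaggerated by sec²φ = 1/cos²φ.
At 65.7°: sec²(65.7°) = 1/0.4115² = 5.905.
At 13.5°: sec²(13.5°) = 1/0.9724² = 1.058.
Ratio = 5.905/1.058 = cos²(13.5°)/cos²(65.7°) ≈ 5.58.

5.58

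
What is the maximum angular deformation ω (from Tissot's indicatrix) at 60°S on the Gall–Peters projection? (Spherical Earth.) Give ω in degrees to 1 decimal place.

38.9°

Gall–Peters is a cylindrical equal-area projection with standard parallels at ±45°. Cylindrical equal-area (φ₀ = 45°): h = cos φ / cos 45° along meridians, k = cos 45° / cos φ along parallels; h·k = 1.
At 60°: h = 0.7071, k = 1.414; principal scales a = 1.414, b = 0.7071.
sin(ω/2) = (a − b)/(a + b) = 0.7071/2.121 = 0.3333, so ω = 2 arcsin(0.3333) ≈ 38.9°.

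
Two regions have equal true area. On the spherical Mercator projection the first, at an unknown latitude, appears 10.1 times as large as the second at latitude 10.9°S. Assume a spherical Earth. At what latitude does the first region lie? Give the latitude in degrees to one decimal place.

Mercator areal scale is sec²φ, so apparent-area ratio = sec²φ₁ / sec²φ₂ = cos²φ₂ / cos²φ₁.
cos²φ₂ / cos²φ₁ = 10.1  ⇒  cos φ₁ = cos 10.9° / √10.1 = 0.9820/3.178 = 0.3090.
φ₁ = arccos(0.3090) ≈ 72.0°.

72.0°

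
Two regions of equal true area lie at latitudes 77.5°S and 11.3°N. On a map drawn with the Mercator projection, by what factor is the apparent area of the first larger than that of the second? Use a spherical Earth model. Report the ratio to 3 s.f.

20.5

On Mercator, area is exaggerated by sec²φ = 1/cos²φ.
At 77.5°: sec²(77.5°) = 1/0.2164² = 21.35.
At 11.3°: sec²(11.3°) = 1/0.9806² = 1.040.
Ratio = 21.35/1.040 = cos²(11.3°)/cos²(77.5°) ≈ 20.5.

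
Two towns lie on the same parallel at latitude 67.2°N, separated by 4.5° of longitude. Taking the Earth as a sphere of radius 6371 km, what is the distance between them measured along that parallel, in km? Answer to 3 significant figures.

194 km

Arc length along a parallel = R cos φ · Δλ (with Δλ in radians).
= 6371 × cos 67.2° × (4.5° × π/180) = 6371 × 0.3875 × 0.07854 ≈ 194 km.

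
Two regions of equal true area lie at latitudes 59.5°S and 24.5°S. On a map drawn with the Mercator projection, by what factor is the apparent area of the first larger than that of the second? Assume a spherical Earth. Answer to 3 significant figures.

Mercator areal scale is sec²φ.
At 59.5°: sec²(59.5°) = 1/0.5075² = 3.882.
At 24.5°: sec²(24.5°) = 1/0.9100² = 1.208.
Ratio = 3.882/1.208 = cos²(24.5°)/cos²(59.5°) ≈ 3.21.

3.21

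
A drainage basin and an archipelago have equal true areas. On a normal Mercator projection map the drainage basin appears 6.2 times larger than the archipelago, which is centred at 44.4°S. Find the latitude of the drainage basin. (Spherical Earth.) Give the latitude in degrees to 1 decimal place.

On Mercator, (apparent₁)/(apparent₂) = sec²φ₁ / sec²φ₂ when true areas are equal.
cos²φ₂ / cos²φ₁ = 6.2  ⇒  cos φ₁ = cos 44.4° / √6.2 = 0.7145/2.490 = 0.2869.
φ₁ = arccos(0.2869) ≈ 73.3°.

73.3°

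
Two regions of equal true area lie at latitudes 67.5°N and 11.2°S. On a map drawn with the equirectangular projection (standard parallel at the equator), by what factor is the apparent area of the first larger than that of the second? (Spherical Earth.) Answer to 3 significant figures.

2.56

Plate carrée maps x = Rλ, y = Rφ. The meridian scale is h = 1 and the parallel scale is k = 1/cos φ = sec φ.
Areal scale at 67.5°: h·k = 1.000 × 2.613 = 2.613.
Areal scale at 11.2°: h·k = 1.000 × 1.019 = 1.019.
Ratio = 2.613/1.019 ≈ 2.56.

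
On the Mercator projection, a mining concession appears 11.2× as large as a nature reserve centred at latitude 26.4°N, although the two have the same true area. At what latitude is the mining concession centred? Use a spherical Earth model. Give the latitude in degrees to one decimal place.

For equal true areas on Mercator, apparent areas scale as sec²φ, so the ratio is cos²φ₂ / cos²φ₁.
cos²φ₂ / cos²φ₁ = 11.2  ⇒  cos φ₁ = cos 26.4° / √11.2 = 0.8957/3.347 = 0.2676.
φ₁ = arccos(0.2676) ≈ 74.5°.

74.5°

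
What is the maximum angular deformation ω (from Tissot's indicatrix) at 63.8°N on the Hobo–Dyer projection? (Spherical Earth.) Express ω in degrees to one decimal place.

The Hobo–Dyer projection is cylindrical equal-area with φ₀ = 37.5°. For cylindrical equal-area with standard parallel φ₀, h = cos φ / cos φ₀ and k = cos φ₀ / cos φ, so h·k = 1.
At 63.8°: h = 0.5565, k = 1.797; principal scales a = 1.797, b = 0.5565.
sin(ω/2) = (a − b)/(a + b) = 1.240/2.353 = 0.5271, so ω = 2 arcsin(0.5271) ≈ 63.6°.

63.6°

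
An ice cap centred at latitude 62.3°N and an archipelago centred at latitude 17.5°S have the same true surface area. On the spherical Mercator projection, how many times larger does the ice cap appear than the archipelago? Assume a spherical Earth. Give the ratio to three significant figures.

On Mercator, area is exaggerated by sec²φ = 1/cos²φ.
At 62.3°: sec²(62.3°) = 1/0.4648² = 4.628.
At 17.5°: sec²(17.5°) = 1/0.9537² = 1.099.
Ratio = 4.628/1.099 = cos²(17.5°)/cos²(62.3°) ≈ 4.21.

4.21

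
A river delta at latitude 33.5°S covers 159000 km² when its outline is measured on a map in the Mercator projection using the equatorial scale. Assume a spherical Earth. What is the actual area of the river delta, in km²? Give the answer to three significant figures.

The Mercator projection is conformal; its linear scale factor is the same in every direction and equals sec φ = 1/cos φ.
Areal scale = k² = sec²φ = 1/cos²(33.5°) = 1/0.8339² = 1.438.
True area = apparent / (areal scale) = 159000 / 1.438 ≈ 111000 km².

111000 km²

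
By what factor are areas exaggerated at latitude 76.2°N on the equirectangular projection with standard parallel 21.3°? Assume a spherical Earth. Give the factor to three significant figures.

In the equirectangular projection with standard parallel φ₀ = 21.3° (x = Rλ cos φ₀, y = Rφ), meridians are true-scale (h = 1) and the parallel scale is k = cos φ₀ / cos φ.
Areal scale = h·k = 1 × cos φ₀ / cos φ; at 76.2°, h = 1.000, k = 3.906, so h·k = 3.906.

3.91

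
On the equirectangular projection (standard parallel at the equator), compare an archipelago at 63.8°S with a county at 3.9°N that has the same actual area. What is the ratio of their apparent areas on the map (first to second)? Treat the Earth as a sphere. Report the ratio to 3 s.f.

2.26

In the plate carrée (x = Rλ, y = Rφ), meridians are true-scale (h = 1) and parallels are stretched by k = sec φ.
Areal scale at 63.8°: h·k = 1.000 × 2.265 = 2.265.
Areal scale at 3.9°: h·k = 1.000 × 1.002 = 1.002.
Ratio = 2.265/1.002 ≈ 2.26.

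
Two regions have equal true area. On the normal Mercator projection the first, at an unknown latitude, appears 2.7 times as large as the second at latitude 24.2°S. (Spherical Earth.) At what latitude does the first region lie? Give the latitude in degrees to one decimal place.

For equal true areas on Mercator, apparent areas scale as sec²φ, so the ratio is cos²φ₂ / cos²φ₁.
cos²φ₂ / cos²φ₁ = 2.7  ⇒  cos φ₁ = cos 24.2° / √2.7 = 0.9121/1.643 = 0.5551.
φ₁ = arccos(0.5551) ≈ 56.3°.

56.3°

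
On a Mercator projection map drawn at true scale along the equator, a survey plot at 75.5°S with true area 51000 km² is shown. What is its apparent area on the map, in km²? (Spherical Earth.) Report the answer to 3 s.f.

814000 km²

The Mercator projection is conformal; its linear scale factor is the same in every direction and equals sec φ = 1/cos φ.
Areal scale = k² = sec²φ = 1/cos²(75.5°) = 1/0.2504² = 15.95.
Apparent area = 51000 × 15.95 ≈ 814000 km².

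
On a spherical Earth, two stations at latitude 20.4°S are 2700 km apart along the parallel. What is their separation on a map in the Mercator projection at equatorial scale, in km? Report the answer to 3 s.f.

For Mercator, h = k = sec φ (a conformal cylindrical projection has a single point scale, 1/cos φ).
Along the parallel, k = sec 20.4° = 1/0.9373 = 1.067.
Map distance = 2700 × 1.067 ≈ 2880 km.

2880 km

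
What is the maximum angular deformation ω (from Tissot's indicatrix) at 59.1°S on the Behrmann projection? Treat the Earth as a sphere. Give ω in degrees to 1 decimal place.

The Behrmann projection is cylindrical equal-area with φ₀ = 30°. A cylindrical equal-area projection with standard parallel φ₀ has meridian scale h = cos φ / cos φ₀ and parallel scale k = cos φ₀ / cos φ (so areas are preserved, h·k = 1).
At 59.1°: h = 0.5930, k = 1.686; principal scales a = 1.686, b = 0.5930.
sin(ω/2) = (a − b)/(a + b) = 1.093/2.279 = 0.4797, so ω = 2 arcsin(0.4797) ≈ 57.3°.

57.3°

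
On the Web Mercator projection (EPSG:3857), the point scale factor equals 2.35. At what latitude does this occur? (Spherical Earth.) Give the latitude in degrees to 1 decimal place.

64.8°

Mercator scale is k = sec φ = 1/cos φ.
1/cos φ = 2.35  ⇒  cos φ = 0.4255  ⇒  φ = arccos(0.4255) ≈ 64.8°.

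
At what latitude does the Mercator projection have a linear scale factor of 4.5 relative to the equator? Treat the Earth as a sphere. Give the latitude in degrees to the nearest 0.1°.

77.2°

Mercator scale is k = sec φ = 1/cos φ.
1/cos φ = 4.5  ⇒  cos φ = 0.2222  ⇒  φ = arccos(0.2222) ≈ 77.2°.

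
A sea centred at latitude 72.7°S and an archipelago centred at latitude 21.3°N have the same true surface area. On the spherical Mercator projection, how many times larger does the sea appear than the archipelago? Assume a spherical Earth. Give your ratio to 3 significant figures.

9.82

Mercator is conformal with k = sec φ, so areal scale = k² = sec²φ.
At 72.7°: sec²(72.7°) = 1/0.2974² = 11.31.
At 21.3°: sec²(21.3°) = 1/0.9317² = 1.152.
Ratio = 11.31/1.152 = cos²(21.3°)/cos²(72.7°) ≈ 9.82.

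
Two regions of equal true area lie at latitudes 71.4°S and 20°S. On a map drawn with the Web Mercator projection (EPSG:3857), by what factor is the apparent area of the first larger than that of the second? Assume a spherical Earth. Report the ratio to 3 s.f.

On Mercator, area is exaggerated by sec²φ = 1/cos²φ.
At 71.4°: sec²(71.4°) = 1/0.3190² = 9.829.
At 20°: sec²(20°) = 1/0.9397² = 1.132.
Ratio = 9.829/1.132 = cos²(20°)/cos²(71.4°) ≈ 8.68.

8.68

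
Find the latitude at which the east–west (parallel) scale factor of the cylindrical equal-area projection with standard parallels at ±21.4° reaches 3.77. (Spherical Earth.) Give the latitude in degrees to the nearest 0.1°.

75.7°

A cylindrical equal-area projection with standard parallel φ₀ has meridian scale h = cos φ / cos φ₀ and parallel scale k = cos φ₀ / cos φ (so areas are preserved, h·k = 1).
k = cos φ₀ / cos φ = 3.77  ⇒  cos φ = cos 21.4° / 3.77 = 0.2470.
φ = arccos(0.2470) ≈ 75.7°.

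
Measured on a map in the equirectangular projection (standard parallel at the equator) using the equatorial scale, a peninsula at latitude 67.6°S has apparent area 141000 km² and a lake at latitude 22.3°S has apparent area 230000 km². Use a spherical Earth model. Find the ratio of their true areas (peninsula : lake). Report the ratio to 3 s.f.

0.252

On the plate carrée, areal scale = h·k = 1 × sec φ, so true area = apparent × cos φ.
True area of peninsula: 141000 × cos(67.6°) = 141000 × 0.3811 = 53730 km².
True area of lake: 230000 × cos(22.3°) = 230000 × 0.9252 = 212800 km².
Ratio = 53730 / 212800 ≈ 0.252.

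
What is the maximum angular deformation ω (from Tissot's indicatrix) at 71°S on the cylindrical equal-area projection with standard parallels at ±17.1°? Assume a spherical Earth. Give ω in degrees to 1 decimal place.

104.8°

A cylindrical equal-area projection with standard parallel φ₀ has meridian scale h = cos φ / cos φ₀ and parallel scale k = cos φ₀ / cos φ (so areas are preserved, h·k = 1).
At 71°: h = 0.3406, k = 2.936; principal scales a = 2.936, b = 0.3406.
sin(ω/2) = (a − b)/(a + b) = 2.595/3.276 = 0.7921, so ω = 2 arcsin(0.7921) ≈ 104.8°.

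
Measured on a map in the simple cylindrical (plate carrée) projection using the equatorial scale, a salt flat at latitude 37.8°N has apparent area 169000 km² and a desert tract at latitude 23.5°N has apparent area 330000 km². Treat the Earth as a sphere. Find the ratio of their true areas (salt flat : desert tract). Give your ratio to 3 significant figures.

0.441

On the plate carrée, areal scale = h·k = 1 × sec φ, so true area = apparent × cos φ.
True area of salt flat: 169000 × cos(37.8°) = 169000 × 0.7902 = 133500 km².
True area of desert tract: 330000 × cos(23.5°) = 330000 × 0.9171 = 302600 km².
Ratio = 133500 / 302600 ≈ 0.441.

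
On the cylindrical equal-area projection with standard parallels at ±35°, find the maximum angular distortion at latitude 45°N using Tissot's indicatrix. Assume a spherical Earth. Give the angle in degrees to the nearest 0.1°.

16.8°

Cylindrical equal-area (φ₀ = 35°): h = cos φ / cos 35° along meridians, k = cos 35° / cos φ along parallels; h·k = 1.
At 45°: h = 0.8632, k = 1.158; principal scales a = 1.158, b = 0.8632.
sin(ω/2) = (a − b)/(a + b) = 0.2952/2.022 = 0.1460, so ω = 2 arcsin(0.1460) ≈ 16.8°.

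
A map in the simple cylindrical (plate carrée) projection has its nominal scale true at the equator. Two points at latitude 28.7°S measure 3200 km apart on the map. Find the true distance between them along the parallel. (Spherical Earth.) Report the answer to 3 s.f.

For the equirectangular projection with φ₀ = 0 (plate carrée), h = 1 along meridians and k = sec φ along parallels.
Along the parallel at 28.7°, map distances are exaggerated by k = sec 28.7° = 1.140.
True distance = 3200 / 1.140 = 3200 × cos 28.7° ≈ 2810 km.

2810 km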